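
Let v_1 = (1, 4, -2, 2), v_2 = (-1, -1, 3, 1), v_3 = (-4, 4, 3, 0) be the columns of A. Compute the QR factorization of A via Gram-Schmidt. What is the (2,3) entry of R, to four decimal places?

v_1 = (1, 4, -2, 2); ‖v_1‖ = 5.0000, so q_1 = (0.2000, 0.8000, -0.4000, 0.4000).
q_1·v_2 = 0.2000·(-1) + 0.8000·(-1) + (-0.4000)·3 + 0.4000·1 = -1.8000.
u_2 = v_2 + 1.8000·q_1 = (-0.6400, 0.4400, 2.2800, 1.7200).
‖u_2‖ = 2.9597, so q_2 = (-0.2162, 0.1487, 0.7703, 0.5811).
r_{23} = q_2·v_3 = 3.7706.

r_{23} = 3.7706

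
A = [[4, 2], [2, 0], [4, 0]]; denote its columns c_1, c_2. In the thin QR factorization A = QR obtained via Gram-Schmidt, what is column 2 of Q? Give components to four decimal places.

q_2 = (0.7454, -0.2981, -0.5963)

c_1 = (4, 2, 4); ‖c_1‖ = 6.0000, so q_1 = (0.6667, 0.3333, 0.6667).
q_1·c_2 = 0.6667·2 + 0.3333·0 + 0.6667·0 = 1.3333.
u_2 = c_2 − 1.3333·q_1 = (1.1111, -0.4444, -0.8889).
‖u_2‖ = 1.4907, so q_2 = (0.7454, -0.2981, -0.5963).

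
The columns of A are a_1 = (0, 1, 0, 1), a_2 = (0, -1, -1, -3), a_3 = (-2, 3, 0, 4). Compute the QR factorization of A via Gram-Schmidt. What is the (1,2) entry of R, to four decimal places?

a_1 = (0, 1, 0, 1); ‖a_1‖ = 1.4142, so q_1 = (0.0000, 0.7071, 0.0000, 0.7071).
r_{12} = q_1·a_2 = -2.8284.

r_{12} = -2.8284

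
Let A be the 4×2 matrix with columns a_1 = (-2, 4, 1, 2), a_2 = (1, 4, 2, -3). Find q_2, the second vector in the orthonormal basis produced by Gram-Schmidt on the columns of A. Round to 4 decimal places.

q_1 = a_1/‖a_1‖ = (-2, 4, 1, 2)/5.0000 = (-0.4000, 0.8000, 0.2000, 0.4000).
r_{12} = q_1·a_2 = 2.0000.
u_2 = a_2 − 2.0000·q_1 = (1.8000, 2.4000, 1.6000, -3.8000).
‖u_2‖ = 5.0990, so q_2 = (0.3530, 0.4707, 0.3138, -0.7452).

q_2 = (0.3530, 0.4707, 0.3138, -0.7452)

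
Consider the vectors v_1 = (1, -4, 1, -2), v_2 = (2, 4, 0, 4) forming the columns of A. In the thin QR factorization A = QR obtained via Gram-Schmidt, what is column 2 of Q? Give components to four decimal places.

q_2 = (0.8018, 0.0000, 0.2673, 0.5345)

q_1 = v_1/‖v_1‖ = (1, -4, 1, -2)/4.6904 = (0.2132, -0.8528, 0.2132, -0.4264).
r_{12} = q_1·v_2 = -4.6904.
u_2 = v_2 + 4.6904·q_1 = (3.0000, 0.0000, 1.0000, 2.0000).
‖u_2‖ = 3.7417, so q_2 = (0.8018, 0.0000, 0.2673, 0.5345).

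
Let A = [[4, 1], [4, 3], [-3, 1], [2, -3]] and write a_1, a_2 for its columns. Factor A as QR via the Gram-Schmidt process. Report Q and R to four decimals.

Q = [[0.5963, 0.0869], [0.5963, 0.5468], [-0.4472, 0.3373], [0.2981, -0.7614]], R = [[6.7082, 1.0435], [0.0000, 4.3487]]

e_1 = a_1/‖a_1‖ = (4, 4, -3, 2)/6.7082 = (0.5963, 0.5963, -0.4472, 0.2981).
r_{12} = e_1·a_2 = 1.0435.
u_2 = a_2 − 1.0435·e_1 = (0.3778, 2.3778, 1.4667, -3.3111).
‖u_2‖ = 4.3487, so e_2 = (0.0869, 0.5468, 0.3373, -0.7614).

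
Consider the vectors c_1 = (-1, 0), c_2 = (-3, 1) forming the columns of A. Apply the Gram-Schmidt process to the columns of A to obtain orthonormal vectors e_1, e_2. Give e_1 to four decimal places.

e_1 = (-1.0000, 0.0000)

c_1 = (-1, 0); ‖c_1‖ = 1.0000, so e_1 = (-1.0000, 0.0000).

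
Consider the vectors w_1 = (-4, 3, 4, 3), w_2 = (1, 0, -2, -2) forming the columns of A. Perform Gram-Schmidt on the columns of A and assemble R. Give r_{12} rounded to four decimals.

w_1 = (-4, 3, 4, 3); ‖w_1‖ = 7.0711, so q_1 = (-0.5657, 0.4243, 0.5657, 0.4243).
r_{12} = q_1·w_2 = -2.5456.

r_{12} = -2.5456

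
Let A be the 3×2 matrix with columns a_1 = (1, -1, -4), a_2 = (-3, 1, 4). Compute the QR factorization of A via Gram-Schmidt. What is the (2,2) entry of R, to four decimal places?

a_1 = (1, -1, -4); ‖a_1‖ = 4.2426, so q_1 = (0.2357, -0.2357, -0.9428).
q_1·a_2 = 0.2357·(-3) + (-0.2357)·1 + (-0.9428)·4 = -4.7140.
u_2 = a_2 + 4.7140·q_1 = (-1.8889, -0.1111, -0.4444).
r_{22} = ‖u_2‖ = 1.9437.

r_{22} = 1.9437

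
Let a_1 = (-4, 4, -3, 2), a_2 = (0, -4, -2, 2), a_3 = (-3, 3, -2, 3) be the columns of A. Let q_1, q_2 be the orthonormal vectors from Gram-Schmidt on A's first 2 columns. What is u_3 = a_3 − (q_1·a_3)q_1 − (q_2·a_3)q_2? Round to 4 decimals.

a_1 = (-4, 4, -3, 2); ‖a_1‖ = 6.7082, so q_1 = (-0.5963, 0.5963, -0.4472, 0.2981).
q_1·a_2 = (-0.5963)·0 + 0.5963·(-4) + (-0.4472)·(-2) + 0.2981·2 = -0.8944.
u_2 = a_2 + 0.8944·q_1 = (-0.5333, -3.4667, -2.4000, 2.2667).
‖u_2‖ = 4.8166, so q_2 = (-0.1107, -0.7197, -0.4983, 0.4706).
q_1·a_3 = (-0.5963)·(-3) + 0.5963·3 + (-0.4472)·(-2) + 0.2981·3 = 5.3666; q_2·a_3 = (-0.1107)·(-3) + (-0.7197)·3 + (-0.4983)·(-2) + 0.4706·3 = 0.5813.
u_3 = a_3 − 5.3666·q_1 − 0.5813·q_2 = (0.2644, 0.2184, 0.6897, 1.1264).

u_3 = (0.2644, 0.2184, 0.6897, 1.1264)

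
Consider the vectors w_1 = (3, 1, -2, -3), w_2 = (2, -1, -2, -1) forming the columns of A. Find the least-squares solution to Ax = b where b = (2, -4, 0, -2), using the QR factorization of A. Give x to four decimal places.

x = (-0.4651, 1.5581)

w_1 = (3, 1, -2, -3); ‖w_1‖ = 4.7958, so e_1 = (0.6255, 0.2085, -0.4170, -0.6255).
e_1·w_2 = 0.6255·2 + 0.2085·(-1) + (-0.4170)·(-2) + (-0.6255)·(-1) = 2.5022.
u_2 = w_2 − 2.5022·e_1 = (0.4348, -1.5217, -0.9565, 0.5652).
‖u_2‖ = 1.9337, so e_2 = (0.2248, -0.7870, -0.4947, 0.2923).
Qᵀb = (1.6681, 3.0129).
Back-substitute: x_2 = 3.0129/1.9337 = 1.5581.
x_1 = (1.6681 − 2.5022·1.5581)/4.7958 = -0.4651.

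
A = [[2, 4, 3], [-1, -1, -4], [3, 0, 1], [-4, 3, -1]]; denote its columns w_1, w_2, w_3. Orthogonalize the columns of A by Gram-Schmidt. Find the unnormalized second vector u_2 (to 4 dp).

q_1 = w_1/‖w_1‖ = (2, -1, 3, -4)/5.4772 = (0.3651, -0.1826, 0.5477, -0.7303).
r_{12} = q_1·w_2 = -0.5477.
u_2 = w_2 + 0.5477·q_1 = (4.2000, -1.1000, 0.3000, 2.6000).

u_2 = (4.2000, -1.1000, 0.3000, 2.6000)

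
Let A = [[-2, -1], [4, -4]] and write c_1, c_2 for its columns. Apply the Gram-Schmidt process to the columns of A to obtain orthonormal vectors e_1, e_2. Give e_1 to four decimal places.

e_1 = c_1/‖c_1‖ = (-2, 4)/4.4721 = (-0.4472, 0.8944).

e_1 = (-0.4472, 0.8944)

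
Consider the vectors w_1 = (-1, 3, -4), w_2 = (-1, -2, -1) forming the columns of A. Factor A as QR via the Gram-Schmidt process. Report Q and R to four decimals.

w_1 = (-1, 3, -4); ‖w_1‖ = 5.0990, so e_1 = (-0.1961, 0.5883, -0.7845).
e_1·w_2 = (-0.1961)·(-1) + 0.5883·(-2) + (-0.7845)·(-1) = -0.1961.
u_2 = w_2 + 0.1961·e_1 = (-1.0385, -1.8846, -1.1538).
‖u_2‖ = 2.4416, so e_2 = (-0.4253, -0.7719, -0.4726).

Q = [[-0.1961, -0.4253], [0.5883, -0.7719], [-0.7845, -0.4726]], R = [[5.0990, -0.1961], [0.0000, 2.4416]]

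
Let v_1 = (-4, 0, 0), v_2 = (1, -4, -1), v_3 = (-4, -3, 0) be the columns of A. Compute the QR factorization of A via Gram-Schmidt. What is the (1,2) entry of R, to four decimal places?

r_{12} = -1.0000

v_1 = (-4, 0, 0); ‖v_1‖ = 4.0000, so e_1 = (-1.0000, 0.0000, 0.0000).
r_{12} = e_1·v_2 = -1.0000.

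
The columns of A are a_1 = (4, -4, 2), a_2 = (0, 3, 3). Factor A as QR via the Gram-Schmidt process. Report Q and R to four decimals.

Q = [[0.6667, 0.1617], [-0.6667, 0.5659], [0.3333, 0.8085]], R = [[6.0000, -1.0000], [0.0000, 4.1231]]

a_1 = (4, -4, 2); ‖a_1‖ = 6.0000, so q_1 = (0.6667, -0.6667, 0.3333).
q_1·a_2 = 0.6667·0 + (-0.6667)·3 + 0.3333·3 = -1.0000.
u_2 = a_2 + 1.0000·q_1 = (0.6667, 2.3333, 3.3333).
‖u_2‖ = 4.1231, so q_2 = (0.1617, 0.5659, 0.8085).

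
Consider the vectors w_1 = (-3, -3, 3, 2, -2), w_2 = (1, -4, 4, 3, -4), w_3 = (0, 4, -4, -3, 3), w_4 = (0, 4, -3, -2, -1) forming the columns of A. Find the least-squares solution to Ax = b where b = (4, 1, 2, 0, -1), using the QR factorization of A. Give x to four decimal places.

w_1 = (-3, -3, 3, 2, -2); ‖w_1‖ = 5.9161, so q_1 = (-0.5071, -0.5071, 0.5071, 0.3381, -0.3381).
q_1·w_2 = (-0.5071)·1 + (-0.5071)·(-4) + 0.5071·4 + 0.3381·3 + (-0.3381)·(-4) = 5.9161.
u_2 = w_2 − 5.9161·q_1 = (4.0000, -1.0000, 1.0000, 1.0000, -2.0000).
‖u_2‖ = 4.7958, so q_2 = (0.8341, -0.2085, 0.2085, 0.2085, -0.4170).
q_1·w_3 = (-0.5071)·0 + (-0.5071)·4 + 0.5071·(-4) + 0.3381·(-3) + (-0.3381)·3 = -6.0851; q_2·w_3 = 0.8341·0 + (-0.2085)·4 + 0.2085·(-4) + 0.2085·(-3) + (-0.4170)·3 = -3.5447.
u_3 = w_3 + 6.0851·q_1 + 3.5447·q_2 = (-0.1292, 0.1752, -0.1752, -0.2037, -0.5354).
‖u_3‖ = 0.6373, so q_3 = (-0.2027, 0.2748, -0.2748, -0.3196, -0.8401).
q_1·w_4 = (-0.5071)·0 + (-0.5071)·4 + 0.5071·(-3) + 0.3381·(-2) + (-0.3381)·(-1) = -3.8877; q_2·w_4 = 0.8341·0 + (-0.2085)·4 + 0.2085·(-3) + 0.2085·(-2) + (-0.4170)·(-1) = -1.4596; q_3·w_4 = (-0.2027)·0 + 0.2748·4 + (-0.2748)·(-3) + (-0.3196)·(-2) + (-0.8401)·(-1) = 3.4031.
u_4 = w_4 + 3.8877·q_1 + 1.4596·q_2 − 3.4031·q_3 = (-0.0642, 0.7890, 0.2110, 0.7064, -0.0642).
‖u_4‖ = 1.0837, so q_4 = (-0.0593, 0.7281, 0.1947, 0.6519, -0.0593).
Qᵀb = (-1.1832, 3.9618, -0.2456, 0.9397).
Back-substitute: x_4 = 0.9397/1.0837 = 0.8672.
x_3 = (-0.2456 − 3.4031·0.8672)/0.6373 = -5.0156.
x_2 = (3.9618 + 3.5447·(-5.0156) + 1.4596·0.8672)/4.7958 = -2.6172.
x_1 = (-1.1832 − 5.9161·(-2.6172) + 6.0851·(-5.0156) + 3.8877·0.8672)/5.9161 = -2.1719.

x = (-2.1719, -2.6172, -5.0156, 0.8672)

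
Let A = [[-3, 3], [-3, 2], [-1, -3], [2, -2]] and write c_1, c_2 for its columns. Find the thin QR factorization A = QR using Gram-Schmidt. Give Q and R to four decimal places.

Q = [[-0.6255, 0.2368], [-0.6255, -0.0226], [-0.2085, -0.9584], [0.4170, -0.1579]], R = [[4.7958, -3.3362], [0.0000, 3.8561]]

c_1 = (-3, -3, -1, 2); ‖c_1‖ = 4.7958, so q_1 = (-0.6255, -0.6255, -0.2085, 0.4170).
q_1·c_2 = (-0.6255)·3 + (-0.6255)·2 + (-0.2085)·(-3) + 0.4170·(-2) = -3.3362.
u_2 = c_2 + 3.3362·q_1 = (0.9130, -0.0870, -3.6957, -0.6087).
‖u_2‖ = 3.8561, so q_2 = (0.2368, -0.0226, -0.9584, -0.1579).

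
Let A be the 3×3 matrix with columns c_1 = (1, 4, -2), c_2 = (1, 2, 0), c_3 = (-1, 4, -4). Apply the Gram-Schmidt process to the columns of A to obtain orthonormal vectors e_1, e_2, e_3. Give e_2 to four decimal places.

c_1 = (1, 4, -2); ‖c_1‖ = 4.5826, so e_1 = (0.2182, 0.8729, -0.4364).
e_1·c_2 = 0.2182·1 + 0.8729·2 + (-0.4364)·0 = 1.9640.
u_2 = c_2 − 1.9640·e_1 = (0.5714, 0.2857, 0.8571).
‖u_2‖ = 1.0690, so e_2 = (0.5345, 0.2673, 0.8018).

e_2 = (0.5345, 0.2673, 0.8018)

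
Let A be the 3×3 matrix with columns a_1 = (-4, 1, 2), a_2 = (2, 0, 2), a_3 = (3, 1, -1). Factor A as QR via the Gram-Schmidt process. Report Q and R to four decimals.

a_1 = (-4, 1, 2); ‖a_1‖ = 4.5826, so q_1 = (-0.8729, 0.2182, 0.4364).
q_1·a_2 = (-0.8729)·2 + 0.2182·0 + 0.4364·2 = -0.8729.
u_2 = a_2 + 0.8729·q_1 = (1.2381, 0.1905, 2.3810).
‖u_2‖ = 2.6904, so q_2 = (0.4602, 0.0708, 0.8850).
q_1·a_3 = (-0.8729)·3 + 0.2182·1 + 0.4364·(-1) = -2.8368; q_2·a_3 = 0.4602·3 + 0.0708·1 + 0.8850·(-1) = 0.5664.
u_3 = a_3 + 2.8368·q_1 − 0.5664·q_2 = (0.2632, 1.5789, -0.2632).
‖u_3‖ = 1.6222, so q_3 = (0.1622, 0.9733, -0.1622).

Q = [[-0.8729, 0.4602, 0.1622], [0.2182, 0.0708, 0.9733], [0.4364, 0.8850, -0.1622]], R = [[4.5826, -0.8729, -2.8368], [0.0000, 2.6904, 0.5664], [0.0000, 0.0000, 1.6222]]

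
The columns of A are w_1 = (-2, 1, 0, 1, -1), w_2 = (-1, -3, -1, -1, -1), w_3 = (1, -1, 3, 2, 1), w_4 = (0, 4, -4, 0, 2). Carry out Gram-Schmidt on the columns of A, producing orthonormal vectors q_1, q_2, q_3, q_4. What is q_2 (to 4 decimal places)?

w_1 = (-2, 1, 0, 1, -1); ‖w_1‖ = 2.6458, so q_1 = (-0.7559, 0.3780, 0.0000, 0.3780, -0.3780).
q_1·w_2 = (-0.7559)·(-1) + 0.3780·(-3) + 0.0000·(-1) + 0.3780·(-1) + (-0.3780)·(-1) = -0.3780.
u_2 = w_2 + 0.3780·q_1 = (-1.2857, -2.8571, -1.0000, -0.8571, -1.1429).
‖u_2‖ = 3.5857, so q_2 = (-0.3586, -0.7968, -0.2789, -0.2390, -0.3187).

q_2 = (-0.3586, -0.7968, -0.2789, -0.2390, -0.3187)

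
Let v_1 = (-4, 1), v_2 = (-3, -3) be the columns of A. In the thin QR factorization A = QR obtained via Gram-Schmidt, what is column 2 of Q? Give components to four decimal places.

e_2 = (-0.2425, -0.9701)

v_1 = (-4, 1); ‖v_1‖ = 4.1231, so e_1 = (-0.9701, 0.2425).
e_1·v_2 = (-0.9701)·(-3) + 0.2425·(-3) = 2.1828.
u_2 = v_2 − 2.1828·e_1 = (-0.8824, -3.5294).
‖u_2‖ = 3.6380, so e_2 = (-0.2425, -0.9701).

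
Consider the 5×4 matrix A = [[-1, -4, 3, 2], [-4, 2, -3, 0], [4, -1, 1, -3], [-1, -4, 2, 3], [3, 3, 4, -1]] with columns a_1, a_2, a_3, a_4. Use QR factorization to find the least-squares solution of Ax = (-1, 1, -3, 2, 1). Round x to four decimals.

x = (0.2999, 0.5790, -0.1488, 1.3183)

a_1 = (-1, -4, 4, -1, 3); ‖a_1‖ = 6.5574, so q_1 = (-0.1525, -0.6100, 0.6100, -0.1525, 0.4575).
q_1·a_2 = (-0.1525)·(-4) + (-0.6100)·2 + 0.6100·(-1) + (-0.1525)·(-4) + 0.4575·3 = 0.7625.
u_2 = a_2 − 0.7625·q_1 = (-3.8837, 2.4651, -1.4651, -3.8837, 2.6512).
‖u_2‖ = 6.7393, so q_2 = (-0.5763, 0.3658, -0.2174, -0.5763, 0.3934).
q_1·a_3 = (-0.1525)·3 + (-0.6100)·(-3) + 0.6100·1 + (-0.1525)·2 + 0.4575·4 = 3.5075; q_2·a_3 = (-0.5763)·3 + 0.3658·(-3) + (-0.2174)·1 + (-0.5763)·2 + 0.3934·4 = -2.6226.
u_3 = a_3 − 3.5075·q_1 + 2.6226·q_2 = (2.0236, 0.0988, -1.7097, 1.0236, 3.4270).
‖u_3‖ = 4.4519, so q_3 = (0.4545, 0.0222, -0.3840, 0.2299, 0.7698).
q_1·a_4 = (-0.1525)·2 + (-0.6100)·0 + 0.6100·(-3) + (-0.1525)·3 + 0.4575·(-1) = -3.0500; q_2·a_4 = (-0.5763)·2 + 0.3658·0 + (-0.2174)·(-3) + (-0.5763)·3 + 0.3934·(-1) = -2.6226; q_3·a_4 = 0.4545·2 + 0.0222·0 + (-0.3840)·(-3) + 0.2299·3 + 0.7698·(-1) = 1.9811.
u_4 = a_4 + 3.0500·q_1 + 2.6226·q_2 − 1.9811·q_3 = (-0.8769, -0.9452, -0.9489, 0.5681, -0.0980).
‖u_4‖ = 1.7015, so q_4 = (-0.5154, -0.5555, -0.5577, 0.3339, -0.0576).
Qᵀb = (-2.1350, 0.8351, 1.9494, 2.2431).
Back-substitute: x_4 = 2.2431/1.7015 = 1.3183.
x_3 = (1.9494 − 1.9811·1.3183)/4.4519 = -0.1488.
x_2 = (0.8351 + 2.6226·(-0.1488) + 2.6226·1.3183)/6.7393 = 0.5790.
x_1 = (-2.1350 − 0.7625·0.5790 − 3.5075·(-0.1488) + 3.0500·1.3183)/6.5574 = 0.2999.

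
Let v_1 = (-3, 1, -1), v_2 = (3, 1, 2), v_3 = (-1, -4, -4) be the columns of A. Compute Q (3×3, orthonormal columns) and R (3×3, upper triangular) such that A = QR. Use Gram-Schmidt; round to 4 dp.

v_1 = (-3, 1, -1); ‖v_1‖ = 3.3166, so e_1 = (-0.9045, 0.3015, -0.3015).
e_1·v_2 = (-0.9045)·3 + 0.3015·1 + (-0.3015)·2 = -3.0151.
u_2 = v_2 + 3.0151·e_1 = (0.2727, 1.9091, 1.0909).
‖u_2‖ = 2.2156, so e_2 = (0.1231, 0.8616, 0.4924).
e_1·v_3 = (-0.9045)·(-1) + 0.3015·(-4) + (-0.3015)·(-4) = 0.9045; e_2·v_3 = 0.1231·(-1) + 0.8616·(-4) + 0.4924·(-4) = -5.5391.
u_3 = v_3 − 0.9045·e_1 + 5.5391·e_2 = (0.5000, 0.5000, -1.0000).
‖u_3‖ = 1.2247, so e_3 = (0.4082, 0.4082, -0.8165).

Q = [[-0.9045, 0.1231, 0.4082], [0.3015, 0.8616, 0.4082], [-0.3015, 0.4924, -0.8165]], R = [[3.3166, -3.0151, 0.9045], [0.0000, 2.2156, -5.5391], [0.0000, 0.0000, 1.2247]]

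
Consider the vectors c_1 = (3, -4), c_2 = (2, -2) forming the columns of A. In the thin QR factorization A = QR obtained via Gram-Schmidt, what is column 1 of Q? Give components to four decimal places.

e_1 = (0.6000, -0.8000)

e_1 = c_1/‖c_1‖ = (3, -4)/5.0000 = (0.6000, -0.8000).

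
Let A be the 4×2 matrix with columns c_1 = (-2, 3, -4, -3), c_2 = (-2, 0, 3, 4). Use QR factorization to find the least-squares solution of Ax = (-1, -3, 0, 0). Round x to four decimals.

c_1 = (-2, 3, -4, -3); ‖c_1‖ = 6.1644, so e_1 = (-0.3244, 0.4867, -0.6489, -0.4867).
e_1·c_2 = (-0.3244)·(-2) + 0.4867·0 + (-0.6489)·3 + (-0.4867)·4 = -3.2444.
u_2 = c_2 + 3.2444·e_1 = (-3.0526, 1.5789, 0.8947, 2.4211).
‖u_2‖ = 4.2981, so e_2 = (-0.7102, 0.3674, 0.2082, 0.5633).
Qᵀb = (-1.1355, -0.3918).
Back-substitute: x_2 = -0.3918/4.2981 = -0.0912.
x_1 = (-1.1355 + 3.2444·(-0.0912))/6.1644 = -0.2322.

x = (-0.2322, -0.0912)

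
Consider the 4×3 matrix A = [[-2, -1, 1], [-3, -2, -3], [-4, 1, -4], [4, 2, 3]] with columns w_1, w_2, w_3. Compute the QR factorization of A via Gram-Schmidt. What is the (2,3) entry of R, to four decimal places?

w_1 = (-2, -3, -4, 4); ‖w_1‖ = 6.7082, so q_1 = (-0.2981, -0.4472, -0.5963, 0.5963).
q_1·w_2 = (-0.2981)·(-1) + (-0.4472)·(-2) + (-0.5963)·1 + 0.5963·2 = 1.7889.
u_2 = w_2 − 1.7889·q_1 = (-0.4667, -1.2000, 2.0667, 0.9333).
‖u_2‖ = 2.6077, so q_2 = (-0.1790, -0.4602, 0.7925, 0.3579).
r_{23} = q_2·w_3 = -0.8948.

r_{23} = -0.8948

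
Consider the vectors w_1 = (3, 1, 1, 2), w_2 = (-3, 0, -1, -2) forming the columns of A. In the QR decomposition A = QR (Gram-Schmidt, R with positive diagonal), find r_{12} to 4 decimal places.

r_{12} = -3.6148

q_1 = w_1/‖w_1‖ = (3, 1, 1, 2)/3.8730 = (0.7746, 0.2582, 0.2582, 0.5164).
r_{12} = q_1·w_2 = -3.6148.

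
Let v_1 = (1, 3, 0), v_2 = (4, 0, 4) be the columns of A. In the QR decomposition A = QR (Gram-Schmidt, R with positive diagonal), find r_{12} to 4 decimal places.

v_1 = (1, 3, 0); ‖v_1‖ = 3.1623, so e_1 = (0.3162, 0.9487, 0.0000).
r_{12} = e_1·v_2 = 1.2649.

r_{12} = 1.2649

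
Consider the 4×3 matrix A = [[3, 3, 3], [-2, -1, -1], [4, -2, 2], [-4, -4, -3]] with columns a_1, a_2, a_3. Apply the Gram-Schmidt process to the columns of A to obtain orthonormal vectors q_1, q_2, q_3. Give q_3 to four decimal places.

q_3 = (0.7382, 0.5578, 0.0930, 0.3678)

q_1 = a_1/‖a_1‖ = (3, -2, 4, -4)/6.7082 = (0.4472, -0.2981, 0.5963, -0.5963).
r_{12} = q_1·a_2 = 2.8324.
u_2 = a_2 − 2.8324·q_1 = (1.7333, -0.1556, -3.6889, -2.3111).
‖u_2‖ = 4.6880, so q_2 = (0.3697, -0.0332, -0.7869, -0.4930).
r_{13} = q_1·a_3 = 4.6212; r_{23} = q_2·a_3 = 1.0476.
u_3 = a_3 − 4.6212·q_1 − 1.0476·q_2 = (0.5460, 0.4125, 0.0688, 0.2720).
‖u_3‖ = 0.7396, so q_3 = (0.7382, 0.5578, 0.0930, 0.3678).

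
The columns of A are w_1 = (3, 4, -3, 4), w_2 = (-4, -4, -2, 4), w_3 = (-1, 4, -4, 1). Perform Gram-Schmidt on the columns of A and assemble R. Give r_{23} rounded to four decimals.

r_{23} = 0.4860

w_1 = (3, 4, -3, 4); ‖w_1‖ = 7.0711, so e_1 = (0.4243, 0.5657, -0.4243, 0.5657).
e_1·w_2 = 0.4243·(-4) + 0.5657·(-4) + (-0.4243)·(-2) + 0.5657·4 = -0.8485.
u_2 = w_2 + 0.8485·e_1 = (-3.6400, -3.5200, -2.3600, 4.4800).
‖u_2‖ = 7.1610, so e_2 = (-0.5083, -0.4916, -0.3296, 0.6256).
r_{23} = e_2·w_3 = 0.4860.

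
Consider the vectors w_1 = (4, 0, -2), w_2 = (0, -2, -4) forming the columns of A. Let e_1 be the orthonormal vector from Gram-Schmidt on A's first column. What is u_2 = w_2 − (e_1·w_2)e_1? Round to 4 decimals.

u_2 = (-1.6000, -2.0000, -3.2000)

w_1 = (4, 0, -2); ‖w_1‖ = 4.4721, so e_1 = (0.8944, 0.0000, -0.4472).
e_1·w_2 = 0.8944·0 + 0.0000·(-2) + (-0.4472)·(-4) = 1.7889.
u_2 = w_2 − 1.7889·e_1 = (-1.6000, -2.0000, -3.2000).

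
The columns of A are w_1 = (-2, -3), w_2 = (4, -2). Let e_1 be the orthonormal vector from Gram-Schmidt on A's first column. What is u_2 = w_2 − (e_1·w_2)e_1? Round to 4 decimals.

w_1 = (-2, -3); ‖w_1‖ = 3.6056, so e_1 = (-0.5547, -0.8321).
e_1·w_2 = (-0.5547)·4 + (-0.8321)·(-2) = -0.5547.
u_2 = w_2 + 0.5547·e_1 = (3.6923, -2.4615).

u_2 = (3.6923, -2.4615)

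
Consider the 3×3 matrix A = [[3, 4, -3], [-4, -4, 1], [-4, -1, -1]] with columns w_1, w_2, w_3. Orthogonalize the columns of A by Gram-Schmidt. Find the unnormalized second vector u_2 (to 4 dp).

w_1 = (3, -4, -4); ‖w_1‖ = 6.4031, so e_1 = (0.4685, -0.6247, -0.6247).
e_1·w_2 = 0.4685·4 + (-0.6247)·(-4) + (-0.6247)·(-1) = 4.9976.
u_2 = w_2 − 4.9976·e_1 = (1.6585, -0.8780, 2.1220).

u_2 = (1.6585, -0.8780, 2.1220)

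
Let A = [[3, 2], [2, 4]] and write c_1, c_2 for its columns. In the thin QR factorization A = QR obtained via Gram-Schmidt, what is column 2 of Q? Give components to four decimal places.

q_2 = (-0.5547, 0.8321)

c_1 = (3, 2); ‖c_1‖ = 3.6056, so q_1 = (0.8321, 0.5547).
q_1·c_2 = 0.8321·2 + 0.5547·4 = 3.8829.
u_2 = c_2 − 3.8829·q_1 = (-1.2308, 1.8462).
‖u_2‖ = 2.2188, so q_2 = (-0.5547, 0.8321).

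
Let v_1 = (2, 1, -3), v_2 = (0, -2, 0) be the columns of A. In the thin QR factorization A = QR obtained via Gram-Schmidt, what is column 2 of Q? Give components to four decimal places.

q_2 = (0.1482, -0.9636, -0.2224)

v_1 = (2, 1, -3); ‖v_1‖ = 3.7417, so q_1 = (0.5345, 0.2673, -0.8018).
q_1·v_2 = 0.5345·0 + 0.2673·(-2) + (-0.8018)·0 = -0.5345.
u_2 = v_2 + 0.5345·q_1 = (0.2857, -1.8571, -0.4286).
‖u_2‖ = 1.9272, so q_2 = (0.1482, -0.9636, -0.2224).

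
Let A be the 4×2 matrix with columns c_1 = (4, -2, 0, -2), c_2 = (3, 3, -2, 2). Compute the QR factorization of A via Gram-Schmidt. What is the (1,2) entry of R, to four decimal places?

c_1 = (4, -2, 0, -2); ‖c_1‖ = 4.8990, so e_1 = (0.8165, -0.4082, 0.0000, -0.4082).
r_{12} = e_1·c_2 = 0.4082.

r_{12} = 0.4082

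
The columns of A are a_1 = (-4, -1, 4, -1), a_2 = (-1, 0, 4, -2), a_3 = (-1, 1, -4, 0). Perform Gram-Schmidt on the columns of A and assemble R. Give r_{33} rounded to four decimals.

a_1 = (-4, -1, 4, -1); ‖a_1‖ = 5.8310, so q_1 = (-0.6860, -0.1715, 0.6860, -0.1715).
q_1·a_2 = (-0.6860)·(-1) + (-0.1715)·0 + 0.6860·4 + (-0.1715)·(-2) = 3.7730.
u_2 = a_2 − 3.7730·q_1 = (1.5882, 0.6471, 1.4118, -1.3529).
‖u_2‖ = 2.6009, so q_2 = (0.6106, 0.2488, 0.5428, -0.5202).
q_1·a_3 = (-0.6860)·(-1) + (-0.1715)·1 + 0.6860·(-4) + (-0.1715)·0 = -2.2295; q_2·a_3 = 0.6106·(-1) + 0.2488·1 + 0.5428·(-4) + (-0.5202)·0 = -2.5331.
u_3 = a_3 + 2.2295·q_1 + 2.5331·q_2 = (-0.9826, 1.2478, -1.0957, -1.7000).
r_{33} = ‖u_3‖ = 2.5716.

r_{33} = 2.5716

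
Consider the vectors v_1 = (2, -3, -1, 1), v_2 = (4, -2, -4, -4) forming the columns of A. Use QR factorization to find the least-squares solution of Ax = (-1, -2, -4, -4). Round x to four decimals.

x = (-0.4110, 0.7260)

v_1 = (2, -3, -1, 1); ‖v_1‖ = 3.8730, so q_1 = (0.5164, -0.7746, -0.2582, 0.2582).
q_1·v_2 = 0.5164·4 + (-0.7746)·(-2) + (-0.2582)·(-4) + 0.2582·(-4) = 3.6148.
u_2 = v_2 − 3.6148·q_1 = (2.1333, 0.8000, -3.0667, -4.9333).
‖u_2‖ = 6.2397, so q_2 = (0.3419, 0.1282, -0.4915, -0.7906).
Qᵀb = (1.0328, 4.5302).
Back-substitute: x_2 = 4.5302/6.2397 = 0.7260.
x_1 = (1.0328 − 3.6148·0.7260)/3.8730 = -0.4110.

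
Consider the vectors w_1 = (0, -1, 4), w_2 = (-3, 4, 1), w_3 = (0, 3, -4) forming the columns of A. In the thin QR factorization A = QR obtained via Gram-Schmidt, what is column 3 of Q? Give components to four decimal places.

w_1 = (0, -1, 4); ‖w_1‖ = 4.1231, so e_1 = (0.0000, -0.2425, 0.9701).
e_1·w_2 = 0.0000·(-3) + (-0.2425)·4 + 0.9701·1 = 0.0000.
u_2 = w_2 + 0.0000·e_1 = (-3.0000, 4.0000, 1.0000).
‖u_2‖ = 5.0990, so e_2 = (-0.5883, 0.7845, 0.1961).
e_1·w_3 = 0.0000·0 + (-0.2425)·3 + 0.9701·(-4) = -4.6082; e_2·w_3 = (-0.5883)·0 + 0.7845·3 + 0.1961·(-4) = 1.5689.
u_3 = w_3 + 4.6082·e_1 − 1.5689·e_2 = (0.9231, 0.6516, 0.1629).
‖u_3‖ = 1.1416, so e_3 = (0.8086, 0.5708, 0.1427).

e_3 = (0.8086, 0.5708, 0.1427)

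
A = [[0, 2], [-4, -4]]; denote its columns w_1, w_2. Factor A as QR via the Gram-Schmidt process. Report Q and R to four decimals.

Q = [[0.0000, 1.0000], [-1.0000, 0.0000]], R = [[4.0000, 4.0000], [0.0000, 2.0000]]

e_1 = w_1/‖w_1‖ = (0, -4)/4.0000 = (0.0000, -1.0000).
r_{12} = e_1·w_2 = 4.0000.
u_2 = w_2 − 4.0000·e_1 = (2.0000, 0.0000).
‖u_2‖ = 2.0000, so e_2 = (1.0000, 0.0000).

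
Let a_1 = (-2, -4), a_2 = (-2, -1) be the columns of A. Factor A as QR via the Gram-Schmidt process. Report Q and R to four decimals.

Q = [[-0.4472, -0.8944], [-0.8944, 0.4472]], R = [[4.4721, 1.7889], [0.0000, 1.3416]]

q_1 = a_1/‖a_1‖ = (-2, -4)/4.4721 = (-0.4472, -0.8944).
r_{12} = q_1·a_2 = 1.7889.
u_2 = a_2 − 1.7889·q_1 = (-1.2000, 0.6000).
‖u_2‖ = 1.3416, so q_2 = (-0.8944, 0.4472).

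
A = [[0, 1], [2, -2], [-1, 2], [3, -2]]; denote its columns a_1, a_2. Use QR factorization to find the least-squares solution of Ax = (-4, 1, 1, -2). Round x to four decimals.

x = (-1.7105, -1.5789)

a_1 = (0, 2, -1, 3); ‖a_1‖ = 3.7417, so q_1 = (0.0000, 0.5345, -0.2673, 0.8018).
q_1·a_2 = 0.0000·1 + 0.5345·(-2) + (-0.2673)·2 + 0.8018·(-2) = -3.2071.
u_2 = a_2 + 3.2071·q_1 = (1.0000, -0.2857, 1.1429, 0.5714).
‖u_2‖ = 1.6475, so q_2 = (0.6070, -0.1734, 0.6937, 0.3468).
Qᵀb = (-1.3363, -2.6013).
Back-substitute: x_2 = -2.6013/1.6475 = -1.5789.
x_1 = (-1.3363 + 3.2071·(-1.5789))/3.7417 = -1.7105.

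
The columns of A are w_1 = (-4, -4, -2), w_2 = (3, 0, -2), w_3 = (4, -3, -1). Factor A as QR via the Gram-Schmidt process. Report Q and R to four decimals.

w_1 = (-4, -4, -2); ‖w_1‖ = 6.0000, so q_1 = (-0.6667, -0.6667, -0.3333).
q_1·w_2 = (-0.6667)·3 + (-0.6667)·0 + (-0.3333)·(-2) = -1.3333.
u_2 = w_2 + 1.3333·q_1 = (2.1111, -0.8889, -2.4444).
‖u_2‖ = 3.3500, so q_2 = (0.6302, -0.2653, -0.7297).
q_1·w_3 = (-0.6667)·4 + (-0.6667)·(-3) + (-0.3333)·(-1) = -0.3333; q_2·w_3 = 0.6302·4 + (-0.2653)·(-3) + (-0.7297)·(-1) = 4.0465.
u_3 = w_3 + 0.3333·q_1 − 4.0465·q_2 = (1.2277, -2.1485, 1.8416).
‖u_3‖ = 3.0846, so q_3 = (0.3980, -0.6965, 0.5970).

Q = [[-0.6667, 0.6302, 0.3980], [-0.6667, -0.2653, -0.6965], [-0.3333, -0.7297, 0.5970]], R = [[6.0000, -1.3333, -0.3333], [0.0000, 3.3500, 4.0465], [0.0000, 0.0000, 3.0846]]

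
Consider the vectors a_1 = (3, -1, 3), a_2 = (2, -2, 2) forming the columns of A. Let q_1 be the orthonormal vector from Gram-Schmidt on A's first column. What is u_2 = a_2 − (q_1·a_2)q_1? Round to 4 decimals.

q_1 = a_1/‖a_1‖ = (3, -1, 3)/4.3589 = (0.6882, -0.2294, 0.6882).
r_{12} = q_1·a_2 = 3.2118.
u_2 = a_2 − 3.2118·q_1 = (-0.2105, -1.2632, -0.2105).

u_2 = (-0.2105, -1.2632, -0.2105)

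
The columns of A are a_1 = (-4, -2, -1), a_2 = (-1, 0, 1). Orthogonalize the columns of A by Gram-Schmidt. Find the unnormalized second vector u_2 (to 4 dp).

u_2 = (-0.4286, 0.2857, 1.1429)

a_1 = (-4, -2, -1); ‖a_1‖ = 4.5826, so e_1 = (-0.8729, -0.4364, -0.2182).
e_1·a_2 = (-0.8729)·(-1) + (-0.4364)·0 + (-0.2182)·1 = 0.6547.
u_2 = a_2 − 0.6547·e_1 = (-0.4286, 0.2857, 1.1429).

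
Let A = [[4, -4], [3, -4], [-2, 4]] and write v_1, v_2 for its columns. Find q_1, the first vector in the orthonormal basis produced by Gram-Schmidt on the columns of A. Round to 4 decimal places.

q_1 = (0.7428, 0.5571, -0.3714)

v_1 = (4, 3, -2); ‖v_1‖ = 5.3852, so q_1 = (0.7428, 0.5571, -0.3714).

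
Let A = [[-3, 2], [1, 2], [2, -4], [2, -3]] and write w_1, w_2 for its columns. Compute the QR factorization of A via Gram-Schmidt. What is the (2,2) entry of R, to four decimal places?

q_1 = w_1/‖w_1‖ = (-3, 1, 2, 2)/4.2426 = (-0.7071, 0.2357, 0.4714, 0.4714).
r_{12} = q_1·w_2 = -4.2426.
u_2 = w_2 + 4.2426·q_1 = (-1.0000, 3.0000, -2.0000, -1.0000).
r_{22} = ‖u_2‖ = 3.8730.

r_{22} = 3.8730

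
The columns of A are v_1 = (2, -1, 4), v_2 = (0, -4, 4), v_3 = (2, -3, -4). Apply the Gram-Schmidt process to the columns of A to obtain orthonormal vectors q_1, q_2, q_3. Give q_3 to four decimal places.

q_3 = (0.7276, -0.4851, -0.4851)

q_1 = v_1/‖v_1‖ = (2, -1, 4)/4.5826 = (0.4364, -0.2182, 0.8729).
r_{12} = q_1·v_2 = 4.3644.
u_2 = v_2 − 4.3644·q_1 = (-1.9048, -3.0476, 0.1905).
‖u_2‖ = 3.5989, so q_2 = (-0.5293, -0.8468, 0.0529).
r_{13} = q_1·v_3 = -1.9640; r_{23} = q_2·v_3 = 1.2702.
u_3 = v_3 + 1.9640·q_1 − 1.2702·q_2 = (3.5294, -2.3529, -2.3529).
‖u_3‖ = 4.8507, so q_3 = (0.7276, -0.4851, -0.4851).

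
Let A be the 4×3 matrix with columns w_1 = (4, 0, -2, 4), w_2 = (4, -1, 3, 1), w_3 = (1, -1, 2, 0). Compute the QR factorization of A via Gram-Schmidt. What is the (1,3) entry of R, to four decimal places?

r_{13} = 0.0000

q_1 = w_1/‖w_1‖ = (4, 0, -2, 4)/6.0000 = (0.6667, 0.0000, -0.3333, 0.6667).
r_{13} = q_1·w_3 = 0.0000.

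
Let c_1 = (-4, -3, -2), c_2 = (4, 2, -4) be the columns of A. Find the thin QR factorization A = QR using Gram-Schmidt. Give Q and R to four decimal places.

c_1 = (-4, -3, -2); ‖c_1‖ = 5.3852, so q_1 = (-0.7428, -0.5571, -0.3714).
q_1·c_2 = (-0.7428)·4 + (-0.5571)·2 + (-0.3714)·(-4) = -2.5997.
u_2 = c_2 + 2.5997·q_1 = (2.0690, 0.5517, -4.9655).
‖u_2‖ = 5.4075, so q_2 = (0.3826, 0.1020, -0.9183).

Q = [[-0.7428, 0.3826], [-0.5571, 0.1020], [-0.3714, -0.9183]], R = [[5.3852, -2.5997], [0.0000, 5.4075]]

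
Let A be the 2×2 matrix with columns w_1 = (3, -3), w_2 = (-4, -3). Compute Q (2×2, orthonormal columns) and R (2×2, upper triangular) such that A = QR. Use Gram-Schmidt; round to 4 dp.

w_1 = (3, -3); ‖w_1‖ = 4.2426, so e_1 = (0.7071, -0.7071).
e_1·w_2 = 0.7071·(-4) + (-0.7071)·(-3) = -0.7071.
u_2 = w_2 + 0.7071·e_1 = (-3.5000, -3.5000).
‖u_2‖ = 4.9497, so e_2 = (-0.7071, -0.7071).

Q = [[0.7071, -0.7071], [-0.7071, -0.7071]], R = [[4.2426, -0.7071], [0.0000, 4.9497]]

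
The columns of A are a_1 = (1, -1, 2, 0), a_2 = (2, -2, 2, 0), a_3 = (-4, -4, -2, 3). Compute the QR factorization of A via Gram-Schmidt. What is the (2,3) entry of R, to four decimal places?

r_{23} = 1.1547

a_1 = (1, -1, 2, 0); ‖a_1‖ = 2.4495, so q_1 = (0.4082, -0.4082, 0.8165, 0.0000).
q_1·a_2 = 0.4082·2 + (-0.4082)·(-2) + 0.8165·2 + 0.0000·0 = 3.2660.
u_2 = a_2 − 3.2660·q_1 = (0.6667, -0.6667, -0.6667, 0.0000).
‖u_2‖ = 1.1547, so q_2 = (0.5774, -0.5774, -0.5774, 0.0000).
r_{23} = q_2·a_3 = 1.1547.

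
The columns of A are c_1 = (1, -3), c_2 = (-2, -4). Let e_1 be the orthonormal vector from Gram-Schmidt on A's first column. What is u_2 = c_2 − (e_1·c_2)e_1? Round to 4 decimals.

u_2 = (-3.0000, -1.0000)

c_1 = (1, -3); ‖c_1‖ = 3.1623, so e_1 = (0.3162, -0.9487).
e_1·c_2 = 0.3162·(-2) + (-0.9487)·(-4) = 3.1623.
u_2 = c_2 − 3.1623·e_1 = (-3.0000, -1.0000).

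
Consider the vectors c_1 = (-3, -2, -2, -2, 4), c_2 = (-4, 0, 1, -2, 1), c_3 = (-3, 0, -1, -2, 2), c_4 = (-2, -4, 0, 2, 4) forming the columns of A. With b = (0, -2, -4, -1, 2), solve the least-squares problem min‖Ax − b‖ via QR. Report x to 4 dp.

q_1 = c_1/‖c_1‖ = (-3, -2, -2, -2, 4)/6.0828 = (-0.4932, -0.3288, -0.3288, -0.3288, 0.6576).
r_{12} = q_1·c_2 = 2.9592.
u_2 = c_2 − 2.9592·q_1 = (-2.5405, 0.9730, 1.9730, -1.0270, -0.9459).
‖u_2‖ = 3.6391, so q_2 = (-0.6981, 0.2674, 0.5422, -0.2822, -0.2599).
r_{13} = q_1·c_3 = 3.7812; r_{23} = q_2·c_3 = 1.5968.
u_3 = c_3 − 3.7812·q_1 − 1.5968·q_2 = (-0.0204, 0.8163, -0.6224, -0.3061, -0.0714).
‖u_3‖ = 1.0738, so q_3 = (-0.0190, 0.7602, -0.5797, -0.2851, -0.0665).
r_{14} = q_1·c_4 = 4.2744; r_{24} = q_2·c_4 = -1.2774; r_{34} = q_3·c_4 = -3.8391.
u_4 = c_4 − 4.2744·q_1 + 1.2774·q_2 + 3.8391·q_3 = (-0.8566, 0.6655, -0.1274, 1.9504, 0.6018).
‖u_4‖ = 2.3150, so q_4 = (-0.3700, 0.2875, -0.0550, 0.8425, 0.2599).
Qᵀb = (3.6168, -2.9410, 0.9503, -0.6774).
Back-substitute: x_4 = -0.6774/2.3150 = -0.2926.
x_3 = (0.9503 + 3.8391·(-0.2926))/1.0738 = -0.1612.
x_2 = (-2.9410 − 1.5968·(-0.1612) + 1.2774·(-0.2926))/3.6391 = -0.8402.
x_1 = (3.6168 − 2.9592·(-0.8402) − 3.7812·(-0.1612) − 4.2744·(-0.2926))/6.0828 = 1.3091.

x = (1.3091, -0.8402, -0.1612, -0.2926)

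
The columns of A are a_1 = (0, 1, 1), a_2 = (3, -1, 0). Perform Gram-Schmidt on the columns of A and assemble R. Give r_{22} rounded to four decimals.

e_1 = a_1/‖a_1‖ = (0, 1, 1)/1.4142 = (0.0000, 0.7071, 0.7071).
r_{12} = e_1·a_2 = -0.7071.
u_2 = a_2 + 0.7071·e_1 = (3.0000, -0.5000, 0.5000).
r_{22} = ‖u_2‖ = 3.0822.

r_{22} = 3.0822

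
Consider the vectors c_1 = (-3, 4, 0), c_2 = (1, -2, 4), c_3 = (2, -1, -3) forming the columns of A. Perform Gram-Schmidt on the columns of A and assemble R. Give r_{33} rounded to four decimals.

q_1 = c_1/‖c_1‖ = (-3, 4, 0)/5.0000 = (-0.6000, 0.8000, 0.0000).
r_{12} = q_1·c_2 = -2.2000.
u_2 = c_2 + 2.2000·q_1 = (-0.3200, -0.2400, 4.0000).
‖u_2‖ = 4.0200, so q_2 = (-0.0796, -0.0597, 0.9950).
r_{13} = q_1·c_3 = -2.0000; r_{23} = q_2·c_3 = -3.0846.
u_3 = c_3 + 2.0000·q_1 + 3.0846·q_2 = (0.5545, 0.4158, 0.0693).
r_{33} = ‖u_3‖ = 0.6965.

r_{33} = 0.6965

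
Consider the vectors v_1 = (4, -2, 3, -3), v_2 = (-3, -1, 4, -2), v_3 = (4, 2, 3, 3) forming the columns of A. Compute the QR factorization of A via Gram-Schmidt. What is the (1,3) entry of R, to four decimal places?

r_{13} = 1.9467

v_1 = (4, -2, 3, -3); ‖v_1‖ = 6.1644, so q_1 = (0.6489, -0.3244, 0.4867, -0.4867).
r_{13} = q_1·v_3 = 1.9467.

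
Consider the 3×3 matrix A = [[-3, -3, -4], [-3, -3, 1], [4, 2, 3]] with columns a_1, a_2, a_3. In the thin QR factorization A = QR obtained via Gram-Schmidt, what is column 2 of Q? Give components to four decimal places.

q_2 = (-0.4851, -0.4851, -0.7276)

q_1 = a_1/‖a_1‖ = (-3, -3, 4)/5.8310 = (-0.5145, -0.5145, 0.6860).
r_{12} = q_1·a_2 = 4.4590.
u_2 = a_2 − 4.4590·q_1 = (-0.7059, -0.7059, -1.0588).
‖u_2‖ = 1.4552, so q_2 = (-0.4851, -0.4851, -0.7276).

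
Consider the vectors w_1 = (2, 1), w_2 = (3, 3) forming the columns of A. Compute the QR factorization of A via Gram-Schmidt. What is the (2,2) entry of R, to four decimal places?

r_{22} = 1.3416

w_1 = (2, 1); ‖w_1‖ = 2.2361, so e_1 = (0.8944, 0.4472).
e_1·w_2 = 0.8944·3 + 0.4472·3 = 4.0249.
u_2 = w_2 − 4.0249·e_1 = (-0.6000, 1.2000).
r_{22} = ‖u_2‖ = 1.3416.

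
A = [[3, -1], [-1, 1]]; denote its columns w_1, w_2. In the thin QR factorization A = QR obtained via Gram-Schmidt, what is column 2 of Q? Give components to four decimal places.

w_1 = (3, -1); ‖w_1‖ = 3.1623, so q_1 = (0.9487, -0.3162).
q_1·w_2 = 0.9487·(-1) + (-0.3162)·1 = -1.2649.
u_2 = w_2 + 1.2649·q_1 = (0.2000, 0.6000).
‖u_2‖ = 0.6325, so q_2 = (0.3162, 0.9487).

q_2 = (0.3162, 0.9487)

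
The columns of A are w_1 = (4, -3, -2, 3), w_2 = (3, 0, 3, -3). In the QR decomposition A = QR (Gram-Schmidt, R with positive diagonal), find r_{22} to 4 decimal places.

w_1 = (4, -3, -2, 3); ‖w_1‖ = 6.1644, so e_1 = (0.6489, -0.4867, -0.3244, 0.4867).
e_1·w_2 = 0.6489·3 + (-0.4867)·0 + (-0.3244)·3 + 0.4867·(-3) = -0.4867.
u_2 = w_2 + 0.4867·e_1 = (3.3158, -0.2368, 2.8421, -2.7632).
r_{22} = ‖u_2‖ = 5.1733.

r_{22} = 5.1733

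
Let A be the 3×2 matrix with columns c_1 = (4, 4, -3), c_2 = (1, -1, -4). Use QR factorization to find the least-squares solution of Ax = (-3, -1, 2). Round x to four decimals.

c_1 = (4, 4, -3); ‖c_1‖ = 6.4031, so q_1 = (0.6247, 0.6247, -0.4685).
q_1·c_2 = 0.6247·1 + 0.6247·(-1) + (-0.4685)·(-4) = 1.8741.
u_2 = c_2 − 1.8741·q_1 = (-0.1707, -2.1707, -3.1220).
‖u_2‖ = 3.8063, so q_2 = (-0.0449, -0.5703, -0.8202).
Qᵀb = (-3.4358, -0.9356).
Back-substitute: x_2 = -0.9356/3.8063 = -0.2458.
x_1 = (-3.4358 − 1.8741·(-0.2458))/6.4031 = -0.4646.

x = (-0.4646, -0.2458)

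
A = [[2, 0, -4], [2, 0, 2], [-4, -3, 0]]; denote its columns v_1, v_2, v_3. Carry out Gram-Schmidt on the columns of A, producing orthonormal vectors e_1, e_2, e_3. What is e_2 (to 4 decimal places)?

e_2 = (-0.5774, -0.5774, -0.5774)

v_1 = (2, 2, -4); ‖v_1‖ = 4.8990, so e_1 = (0.4082, 0.4082, -0.8165).
e_1·v_2 = 0.4082·0 + 0.4082·0 + (-0.8165)·(-3) = 2.4495.
u_2 = v_2 − 2.4495·e_1 = (-1.0000, -1.0000, -1.0000).
‖u_2‖ = 1.7321, so e_2 = (-0.5774, -0.5774, -0.5774).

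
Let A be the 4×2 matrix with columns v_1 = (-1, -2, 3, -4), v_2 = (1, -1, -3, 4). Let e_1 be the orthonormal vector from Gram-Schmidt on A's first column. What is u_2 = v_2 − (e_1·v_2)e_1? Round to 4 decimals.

e_1 = v_1/‖v_1‖ = (-1, -2, 3, -4)/5.4772 = (-0.1826, -0.3651, 0.5477, -0.7303).
r_{12} = e_1·v_2 = -4.3818.
u_2 = v_2 + 4.3818·e_1 = (0.2000, -2.6000, -0.6000, 0.8000).

u_2 = (0.2000, -2.6000, -0.6000, 0.8000)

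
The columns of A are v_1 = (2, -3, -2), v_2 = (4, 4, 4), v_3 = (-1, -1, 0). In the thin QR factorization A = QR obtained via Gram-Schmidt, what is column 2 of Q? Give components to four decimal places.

e_2 = (0.8608, 0.2994, 0.4117)

v_1 = (2, -3, -2); ‖v_1‖ = 4.1231, so e_1 = (0.4851, -0.7276, -0.4851).
e_1·v_2 = 0.4851·4 + (-0.7276)·4 + (-0.4851)·4 = -2.9104.
u_2 = v_2 + 2.9104·e_1 = (5.4118, 1.8824, 2.5882).
‖u_2‖ = 6.2872, so e_2 = (0.8608, 0.2994, 0.4117).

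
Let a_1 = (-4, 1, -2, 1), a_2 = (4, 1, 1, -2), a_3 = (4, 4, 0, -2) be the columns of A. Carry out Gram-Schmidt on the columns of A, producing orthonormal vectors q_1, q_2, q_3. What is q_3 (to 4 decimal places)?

q_1 = a_1/‖a_1‖ = (-4, 1, -2, 1)/4.6904 = (-0.8528, 0.2132, -0.4264, 0.2132).
r_{12} = q_1·a_2 = -4.0508.
u_2 = a_2 + 4.0508·q_1 = (0.5455, 1.8636, -0.7273, -1.1364).
‖u_2‖ = 2.3645, so q_2 = (0.2307, 0.7882, -0.3076, -0.4806).
r_{13} = q_1·a_3 = -2.9848; r_{23} = q_2·a_3 = 5.0366.
u_3 = a_3 + 2.9848·q_1 − 5.0366·q_2 = (0.2927, 0.6667, 0.2764, 1.0569).
‖u_3‖ = 1.3129, so q_3 = (0.2229, 0.5078, 0.2106, 0.8051).

q_3 = (0.2229, 0.5078, 0.2106, 0.8051)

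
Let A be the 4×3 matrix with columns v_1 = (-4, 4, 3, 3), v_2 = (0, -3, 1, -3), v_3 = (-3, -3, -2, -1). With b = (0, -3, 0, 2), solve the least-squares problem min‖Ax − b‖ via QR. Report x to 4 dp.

e_1 = v_1/‖v_1‖ = (-4, 4, 3, 3)/7.0711 = (-0.5657, 0.5657, 0.4243, 0.4243).
r_{12} = e_1·v_2 = -2.5456.
u_2 = v_2 + 2.5456·e_1 = (-1.4400, -1.5600, 2.0800, -1.9200).
‖u_2‖ = 3.5384, so e_2 = (-0.4070, -0.4409, 0.5878, -0.5426).
r_{13} = e_1·v_3 = -1.2728; r_{23} = e_2·v_3 = 1.9105.
u_3 = v_3 + 1.2728·e_1 − 1.9105·e_2 = (-2.9425, -1.4377, -2.5831, 0.5767).
‖u_3‖ = 4.2107, so e_3 = (-0.6988, -0.3414, -0.6135, 0.1370).
Qᵀb = (-0.8485, 0.2374, 1.2982).
Back-substitute: x_3 = 1.2982/4.2107 = 0.3083.
x_2 = (0.2374 − 1.9105·0.3083)/3.5384 = -0.0994.
x_1 = (-0.8485 + 2.5456·(-0.0994) + 1.2728·0.3083)/7.0711 = -0.1003.

x = (-0.1003, -0.0994, 0.3083)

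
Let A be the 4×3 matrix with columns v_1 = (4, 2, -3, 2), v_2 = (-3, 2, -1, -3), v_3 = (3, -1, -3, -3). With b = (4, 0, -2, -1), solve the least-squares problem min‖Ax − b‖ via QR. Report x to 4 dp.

x = (0.3004, -0.1875, 0.6172)

v_1 = (4, 2, -3, 2); ‖v_1‖ = 5.7446, so e_1 = (0.6963, 0.3482, -0.5222, 0.3482).
e_1·v_2 = 0.6963·(-3) + 0.3482·2 + (-0.5222)·(-1) + 0.3482·(-3) = -1.9149.
u_2 = v_2 + 1.9149·e_1 = (-1.6667, 2.6667, -2.0000, -2.3333).
‖u_2‖ = 4.3970, so e_2 = (-0.3790, 0.6065, -0.4549, -0.5307).
e_1·v_3 = 0.6963·3 + 0.3482·(-1) + (-0.5222)·(-3) + 0.3482·(-3) = 2.2630; e_2·v_3 = (-0.3790)·3 + 0.6065·(-1) + (-0.4549)·(-3) + (-0.5307)·(-3) = 1.2130.
u_3 = v_3 − 2.2630·e_1 − 1.2130·e_2 = (1.8840, -2.5235, -1.2665, -3.1442).
‖u_3‖ = 4.6268, so e_3 = (0.4072, -0.5454, -0.2737, -0.6796).
Qᵀb = (3.4816, -0.0758, 2.8558).
Back-substitute: x_3 = 2.8558/4.6268 = 0.6172.
x_2 = (-0.0758 − 1.2130·0.6172)/4.3970 = -0.1875.
x_1 = (3.4816 + 1.9149·(-0.1875) − 2.2630·0.6172)/5.7446 = 0.3004.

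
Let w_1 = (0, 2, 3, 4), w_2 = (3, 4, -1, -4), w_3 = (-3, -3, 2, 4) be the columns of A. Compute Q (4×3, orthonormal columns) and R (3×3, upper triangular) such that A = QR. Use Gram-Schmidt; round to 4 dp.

Q = [[0.0000, 0.4878, -0.5469], [0.3714, 0.7737, 0.0552], [0.5571, 0.0224, 0.6548], [0.7428, -0.4037, -0.5187]], R = [[5.3852, -2.0426, 2.9711], [0.0000, 6.1504, -5.3543], [0.0000, 0.0000, 0.7100]]

w_1 = (0, 2, 3, 4); ‖w_1‖ = 5.3852, so q_1 = (0.0000, 0.3714, 0.5571, 0.7428).
q_1·w_2 = 0.0000·3 + 0.3714·4 + 0.5571·(-1) + 0.7428·(-4) = -2.0426.
u_2 = w_2 + 2.0426·q_1 = (3.0000, 4.7586, 0.1379, -2.4828).
‖u_2‖ = 6.1504, so q_2 = (0.4878, 0.7737, 0.0224, -0.4037).
q_1·w_3 = 0.0000·(-3) + 0.3714·(-3) + 0.5571·2 + 0.7428·4 = 2.9711; q_2·w_3 = 0.4878·(-3) + 0.7737·(-3) + 0.0224·2 + (-0.4037)·4 = -5.3543.
u_3 = w_3 − 2.9711·q_1 + 5.3543·q_2 = (-0.3883, 0.0392, 0.4649, -0.3683).
‖u_3‖ = 0.7100, so q_3 = (-0.5469, 0.0552, 0.6548, -0.5187).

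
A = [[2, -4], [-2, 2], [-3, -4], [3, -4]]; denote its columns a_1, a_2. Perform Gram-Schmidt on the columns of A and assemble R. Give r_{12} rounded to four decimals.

r_{12} = -2.3534

a_1 = (2, -2, -3, 3); ‖a_1‖ = 5.0990, so e_1 = (0.3922, -0.3922, -0.5883, 0.5883).
r_{12} = e_1·a_2 = -2.3534.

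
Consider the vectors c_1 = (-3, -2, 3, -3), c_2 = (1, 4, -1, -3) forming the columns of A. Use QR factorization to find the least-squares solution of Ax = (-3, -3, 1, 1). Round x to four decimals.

c_1 = (-3, -2, 3, -3); ‖c_1‖ = 5.5678, so e_1 = (-0.5388, -0.3592, 0.5388, -0.5388).
e_1·c_2 = (-0.5388)·1 + (-0.3592)·4 + 0.5388·(-1) + (-0.5388)·(-3) = -0.8980.
u_2 = c_2 + 0.8980·e_1 = (0.5161, 3.6774, -0.5161, -3.4839).
‖u_2‖ = 5.1180, so e_2 = (0.1008, 0.7185, -0.1008, -0.6807).
Qᵀb = (2.6941, -3.2397).
Back-substitute: x_2 = -3.2397/5.1180 = -0.6330.
x_1 = (2.6941 + 0.8980·(-0.6330))/5.5678 = 0.3818.

x = (0.3818, -0.6330)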